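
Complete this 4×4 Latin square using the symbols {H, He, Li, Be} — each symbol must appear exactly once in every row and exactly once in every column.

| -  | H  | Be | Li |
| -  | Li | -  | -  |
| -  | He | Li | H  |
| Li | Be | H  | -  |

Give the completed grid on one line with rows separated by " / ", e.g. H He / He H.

He H Be Li / H Li He Be / Be He Li H / Li Be H He

(r1,c1) = He
(r2,c3) = He
(r2,c4) = Be
(r3,c1) = Be
(r4,c4) = He
(r2,c1) = H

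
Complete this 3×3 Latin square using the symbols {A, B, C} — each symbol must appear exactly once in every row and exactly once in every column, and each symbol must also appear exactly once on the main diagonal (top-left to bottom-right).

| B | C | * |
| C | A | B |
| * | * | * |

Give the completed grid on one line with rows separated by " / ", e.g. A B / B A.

B C A / C A B / A B C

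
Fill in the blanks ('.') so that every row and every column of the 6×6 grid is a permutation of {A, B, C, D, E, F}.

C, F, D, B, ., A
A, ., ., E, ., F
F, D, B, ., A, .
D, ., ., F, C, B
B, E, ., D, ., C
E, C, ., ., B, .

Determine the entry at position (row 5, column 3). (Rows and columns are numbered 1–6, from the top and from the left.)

(r1,c5) = E
(r2,c2) = B
(r2,c3) = C
(r2,c5) = D
(r3,c4) = C
(r3,c6) = E
(r4,c2) = A
(r4,c3) = E
(r5,c5) = F
(r6,c4) = A
(r6,c6) = D
(r5,c3) = A

A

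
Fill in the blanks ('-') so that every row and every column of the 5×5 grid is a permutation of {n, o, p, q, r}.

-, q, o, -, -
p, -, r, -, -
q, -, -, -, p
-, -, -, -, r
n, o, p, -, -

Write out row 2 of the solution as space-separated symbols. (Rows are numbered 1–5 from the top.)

p n r q o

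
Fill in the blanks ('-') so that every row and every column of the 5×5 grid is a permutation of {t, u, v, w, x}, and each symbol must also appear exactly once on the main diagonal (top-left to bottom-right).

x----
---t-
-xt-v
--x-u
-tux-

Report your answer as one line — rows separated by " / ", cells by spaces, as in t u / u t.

x v w u t / w u v t x / u x t w v / t w x v u / v t u x w

(r5,c5) = w
(r1,c5) = t
(r2,c5) = x
(r4,c4) = v
(r5,c1) = v
(r2,c2) = u
(r4,c2) = w
(r1,c2) = v
(r1,c3) = w
(r1,c4) = u
(r2,c1) = w
(r2,c3) = v
(r3,c1) = u
(r3,c4) = w
(r4,c1) = t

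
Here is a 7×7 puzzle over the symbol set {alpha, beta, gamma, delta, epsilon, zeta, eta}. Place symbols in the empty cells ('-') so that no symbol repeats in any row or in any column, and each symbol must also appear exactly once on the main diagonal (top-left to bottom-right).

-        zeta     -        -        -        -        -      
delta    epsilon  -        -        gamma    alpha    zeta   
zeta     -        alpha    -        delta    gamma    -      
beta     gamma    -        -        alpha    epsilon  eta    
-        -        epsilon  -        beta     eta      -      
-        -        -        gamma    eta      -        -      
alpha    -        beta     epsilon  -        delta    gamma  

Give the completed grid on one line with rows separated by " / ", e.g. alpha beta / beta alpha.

eta zeta gamma alpha epsilon beta delta / delta epsilon eta beta gamma alpha zeta / zeta beta alpha eta delta gamma epsilon / beta gamma zeta delta alpha epsilon eta / gamma delta epsilon zeta beta eta alpha / epsilon alpha delta gamma eta zeta beta / alpha eta beta epsilon zeta delta gamma

Cell (r1,c1): row 1 has {zeta}; column 1 has {alpha,beta,delta,zeta}; the diagonal has {alpha,beta,gamma,epsilon} → eta.
Cell (r1,c5): row 1 has {zeta,eta}; column 5 has {alpha,beta,gamma,delta,eta} → epsilon.
Cell (r1,c6): row 1 has {epsilon,zeta,eta}; column 6 has {alpha,gamma,delta,epsilon,eta} → beta.
Cell (r2,c3): row 2 has {alpha,gamma,delta,epsilon,zeta}; column 3 has {alpha,beta,epsilon} → eta.
Cell (r2,c4): row 2 has {alpha,gamma,delta,epsilon,zeta,eta}; column 4 has {gamma,epsilon} → beta.
Cell (r3,c4): row 3 has {alpha,gamma,delta,zeta}; column 4 has {beta,gamma,epsilon} → eta.
Cell (r5,c1): row 5 has {beta,epsilon,eta}; column 1 has {alpha,beta,delta,zeta,eta} → gamma.
Cell (r6,c1): row 6 has {gamma,eta}; column 1 has {alpha,beta,gamma,delta,zeta,eta} → epsilon.
Cell (r6,c6): row 6 has {gamma,epsilon,eta}; column 6 has {alpha,beta,gamma,delta,epsilon,eta}; the diagonal has {alpha,beta,gamma,epsilon,eta} → zeta.
Cell (r7,c2): row 7 has {alpha,beta,gamma,delta,epsilon}; column 2 has {gamma,epsilon,zeta} → eta.
Cell (r7,c5): row 7 has {alpha,beta,gamma,delta,epsilon,eta}; column 5 has {alpha,beta,gamma,delta,epsilon,eta} → zeta.
Cell (r3,c2): row 3 has {alpha,gamma,delta,zeta,eta}; column 2 has {gamma,epsilon,zeta,eta} → beta.
Cell (r3,c7): row 3 has {alpha,beta,gamma,delta,zeta,eta}; column 7 has {gamma,zeta,eta} → epsilon.
Cell (r4,c4): row 4 has {alpha,beta,gamma,epsilon,eta}; column 4 has {beta,gamma,epsilon,eta}; the diagonal has {alpha,beta,gamma,epsilon,zeta,eta} → delta.
Cell (r6,c3): row 6 has {gamma,epsilon,zeta,eta}; column 3 has {alpha,beta,epsilon,eta} → delta.
Cell (r1,c3): row 1 has {beta,epsilon,zeta,eta}; column 3 has {alpha,beta,delta,epsilon,eta} → gamma.
Cell (r1,c4): row 1 has {beta,gamma,epsilon,zeta,eta}; column 4 has {beta,gamma,delta,epsilon,eta} → alpha.
Cell (r1,c7): row 1 has {alpha,beta,gamma,epsilon,zeta,eta}; column 7 has {gamma,epsilon,zeta,eta} → delta.
Cell (r4,c3): row 4 has {alpha,beta,gamma,delta,epsilon,eta}; column 3 has {alpha,beta,gamma,delta,epsilon,eta} → zeta.
Cell (r5,c4): row 5 has {beta,gamma,epsilon,eta}; column 4 has {alpha,beta,gamma,delta,epsilon,eta} → zeta.
Cell (r5,c7): row 5 has {beta,gamma,epsilon,zeta,eta}; column 7 has {gamma,delta,epsilon,zeta,eta} → alpha.
Cell (r6,c2): row 6 has {gamma,delta,epsilon,zeta,eta}; column 2 has {beta,gamma,epsilon,zeta,eta} → alpha.
Cell (r6,c7): row 6 has {alpha,gamma,delta,epsilon,zeta,eta}; column 7 has {alpha,gamma,delta,epsilon,zeta,eta} → beta.
Cell (r5,c2): row 5 has {alpha,beta,gamma,epsilon,zeta,eta}; column 2 has {alpha,beta,gamma,epsilon,zeta,eta} → delta.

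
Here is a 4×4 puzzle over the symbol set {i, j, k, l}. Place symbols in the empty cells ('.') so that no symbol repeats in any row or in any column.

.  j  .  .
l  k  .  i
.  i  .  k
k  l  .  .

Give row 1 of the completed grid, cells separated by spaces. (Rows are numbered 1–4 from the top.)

i j k l

row 1 has {j}; column 1 has {k,l} — only i is left for (r1,c1).
row 1 has {i,j}; column 4 has {i,k} — only l is left for (r1,c4).
row 2 has {i,k,l}; column 3 is empty so far — only j is left for (r2,c3).
row 3 has {i,k}; column 1 has {i,k,l} — only j is left for (r3,c1).
row 3 has {i,j,k}; column 3 has {j} — only l is left for (r3,c3).
row 4 has {k,l}; column 3 has {j,l} — only i is left for (r4,c3).
row 4 has {i,k,l}; column 4 has {i,k,l} — only j is left for (r4,c4).
row 1 has {i,j,l}; column 3 has {i,j,l} — only k is left for (r1,c3).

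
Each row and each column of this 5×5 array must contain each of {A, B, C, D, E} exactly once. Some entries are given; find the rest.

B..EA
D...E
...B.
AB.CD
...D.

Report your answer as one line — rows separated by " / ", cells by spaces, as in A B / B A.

B D C E A / D C B A E / E A D B C / A B E C D / C E A D B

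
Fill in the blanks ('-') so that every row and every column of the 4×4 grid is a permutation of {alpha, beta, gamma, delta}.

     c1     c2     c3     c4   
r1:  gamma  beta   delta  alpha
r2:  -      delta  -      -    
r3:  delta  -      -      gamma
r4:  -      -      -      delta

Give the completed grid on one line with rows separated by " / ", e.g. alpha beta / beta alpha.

(r2,c4) = beta
(r3,c2) = alpha
(r3,c3) = beta
(r4,c2) = gamma
(r4,c3) = alpha
(r2,c1) = alpha
(r2,c3) = gamma
(r4,c1) = beta

gamma beta delta alpha / alpha delta gamma beta / delta alpha beta gamma / beta gamma alpha delta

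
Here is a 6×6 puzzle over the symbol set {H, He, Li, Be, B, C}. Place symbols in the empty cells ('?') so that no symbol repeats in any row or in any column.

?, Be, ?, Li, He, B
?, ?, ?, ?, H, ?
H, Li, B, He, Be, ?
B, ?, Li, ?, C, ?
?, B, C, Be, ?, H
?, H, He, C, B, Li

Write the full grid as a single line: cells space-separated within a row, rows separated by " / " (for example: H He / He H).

(r1,c1) = C
(r1,c3) = H
(r2,c3) = Be
(r2,c4) = B
(r3,c6) = C
(r4,c2) = He
(r4,c4) = H
(r4,c6) = Be
(r5,c5) = Li
(r6,c1) = Be
(r2,c2) = C
(r2,c6) = He
(r5,c1) = He
(r2,c1) = Li

C Be H Li He B / Li C Be B H He / H Li B He Be C / B He Li H C Be / He B C Be Li H / Be H He C B Li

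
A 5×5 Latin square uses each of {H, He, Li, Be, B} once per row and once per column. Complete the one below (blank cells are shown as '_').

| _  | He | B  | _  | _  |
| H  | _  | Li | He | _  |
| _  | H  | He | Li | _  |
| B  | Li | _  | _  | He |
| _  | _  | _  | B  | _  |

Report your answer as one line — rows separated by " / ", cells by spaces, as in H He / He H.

Li He B Be H / H B Li He Be / Be H He Li B / B Li Be H He / He Be H B Li

(r3,c1) = Be
(r3,c5) = B
(r5,c2) = Be
(r5,c3) = H
(r5,c5) = Li
(r1,c1) = Li
(r2,c2) = B
(r2,c5) = Be
(r4,c3) = Be
(r4,c4) = H
(r5,c1) = He
(r1,c4) = Be
(r1,c5) = H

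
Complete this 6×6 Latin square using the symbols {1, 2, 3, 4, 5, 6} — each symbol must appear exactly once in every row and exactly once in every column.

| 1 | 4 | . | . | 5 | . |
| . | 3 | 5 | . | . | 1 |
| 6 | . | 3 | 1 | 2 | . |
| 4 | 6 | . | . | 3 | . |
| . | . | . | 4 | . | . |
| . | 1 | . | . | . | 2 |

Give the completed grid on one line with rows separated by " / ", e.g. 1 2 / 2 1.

1 4 2 3 5 6 / 2 3 5 6 4 1 / 6 5 3 1 2 4 / 4 6 1 2 3 5 / 5 2 6 4 1 3 / 3 1 4 5 6 2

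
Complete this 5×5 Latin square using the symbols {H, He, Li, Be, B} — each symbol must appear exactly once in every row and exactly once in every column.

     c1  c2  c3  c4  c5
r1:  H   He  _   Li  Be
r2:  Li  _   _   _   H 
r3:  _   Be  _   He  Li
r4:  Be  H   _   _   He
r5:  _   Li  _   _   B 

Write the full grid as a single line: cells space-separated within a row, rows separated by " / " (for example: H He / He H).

row 1 has {H,He,Li,Be}; column 3 is empty so far — only B is left for (r1,c3).
row 2 has {H,Li}; column 2 has {H,He,Li,Be} — only B is left for (r2,c2).
row 2 has {H,Li,B}; column 4 has {He,Li} — only Be is left for (r2,c4).
row 3 has {He,Li,Be}; column 1 has {H,Li,Be} — only B is left for (r3,c1).
row 3 has {He,Li,Be,B}; column 3 has {B} — only H is left for (r3,c3).
row 4 has {H,He,Be}; column 3 has {H,B} — only Li is left for (r4,c3).
row 4 has {H,He,Li,Be}; column 4 has {He,Li,Be} — only B is left for (r4,c4).
row 5 has {Li,B}; column 1 has {H,Li,Be,B} — only He is left for (r5,c1).
row 5 has {He,Li,B}; column 3 has {H,Li,B} — only Be is left for (r5,c3).
row 5 has {He,Li,Be,B}; column 4 has {He,Li,Be,B} — only H is left for (r5,c4).
row 2 has {H,Li,Be,B}; column 3 has {H,Li,Be,B} — only He is left for (r2,c3).

H He B Li Be / Li B He Be H / B Be H He Li / Be H Li B He / He Li Be H B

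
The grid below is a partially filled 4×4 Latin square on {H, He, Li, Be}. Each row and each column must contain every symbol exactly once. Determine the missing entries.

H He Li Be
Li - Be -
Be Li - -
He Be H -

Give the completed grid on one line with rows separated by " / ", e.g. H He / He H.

H He Li Be / Li H Be He / Be Li He H / He Be H Li

row 2 has {Li,Be}; column 2 has {He,Li,Be} — only H is left for (r2,c2).
row 2 has {H,Li,Be}; column 4 has {Be} — only He is left for (r2,c4).
row 3 has {Li,Be}; column 3 has {H,Li,Be} — only He is left for (r3,c3).
row 3 has {He,Li,Be}; column 4 has {He,Be} — only H is left for (r3,c4).
row 4 has {H,He,Be}; column 4 has {H,He,Be} — only Li is left for (r4,c4).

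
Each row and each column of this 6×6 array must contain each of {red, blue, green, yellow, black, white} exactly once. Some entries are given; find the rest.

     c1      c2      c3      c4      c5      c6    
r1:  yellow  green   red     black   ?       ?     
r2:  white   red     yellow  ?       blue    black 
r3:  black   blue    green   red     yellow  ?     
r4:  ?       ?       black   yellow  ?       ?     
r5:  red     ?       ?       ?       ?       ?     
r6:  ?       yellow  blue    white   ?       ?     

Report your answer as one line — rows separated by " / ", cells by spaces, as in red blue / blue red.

At row 1, column 5: row 1 has {red,green,yellow,black}; column 5 has {blue,yellow}; that leaves white.
At row 1, column 6: row 1 has {red,green,yellow,black,white}; column 6 has {black}; that leaves blue.
At row 2, column 4: row 2 has {red,blue,yellow,black,white}; column 4 has {red,yellow,black,white}; that leaves green.
At row 3, column 6: row 3 has {red,blue,green,yellow,black}; column 6 has {blue,black}; that leaves white.
At row 4, column 2: row 4 has {yellow,black}; column 2 has {red,blue,green,yellow}; that leaves white.
At row 5, column 2: row 5 has {red}; column 2 has {red,blue,green,yellow,white}; that leaves black.
At row 5, column 3: row 5 has {red,black}; column 3 has {red,blue,green,yellow,black}; that leaves white.
At row 5, column 4: row 5 has {red,black,white}; column 4 has {red,green,yellow,black,white}; that leaves blue.
At row 5, column 5: row 5 has {red,blue,black,white}; column 5 has {blue,yellow,white}; that leaves green.
At row 5, column 6: row 5 has {red,blue,green,black,white}; column 6 has {blue,black,white}; that leaves yellow.
At row 6, column 1: row 6 has {blue,yellow,white}; column 1 has {red,yellow,black,white}; that leaves green.
At row 6, column 6: row 6 has {blue,green,yellow,white}; column 6 has {blue,yellow,black,white}; that leaves red.
At row 4, column 1: row 4 has {yellow,black,white}; column 1 has {red,green,yellow,black,white}; that leaves blue.
At row 4, column 5: row 4 has {blue,yellow,black,white}; column 5 has {blue,green,yellow,white}; that leaves red.
At row 4, column 6: row 4 has {red,blue,yellow,black,white}; column 6 has {red,blue,yellow,black,white}; that leaves green.
At row 6, column 5: row 6 has {red,blue,green,yellow,white}; column 5 has {red,blue,green,yellow,white}; that leaves black.

yellow green red black white blue / white red yellow green blue black / black blue green red yellow white / blue white black yellow red green / red black white blue green yellow / green yellow blue white black red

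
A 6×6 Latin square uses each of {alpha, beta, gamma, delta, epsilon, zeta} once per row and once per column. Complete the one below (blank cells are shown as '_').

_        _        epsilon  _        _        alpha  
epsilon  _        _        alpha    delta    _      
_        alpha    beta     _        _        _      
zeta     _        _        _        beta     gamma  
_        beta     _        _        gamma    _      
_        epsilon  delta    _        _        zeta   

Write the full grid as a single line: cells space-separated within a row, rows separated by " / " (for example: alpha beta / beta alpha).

delta gamma epsilon beta zeta alpha / epsilon zeta gamma alpha delta beta / gamma alpha beta zeta epsilon delta / zeta delta alpha epsilon beta gamma / alpha beta zeta delta gamma epsilon / beta epsilon delta gamma alpha zeta

(r1,c5) = zeta
(r2,c6) = beta
(r3,c5) = epsilon
(r3,c6) = delta
(r4,c2) = delta
(r4,c3) = alpha
(r4,c4) = epsilon
(r5,c3) = zeta
(r5,c4) = delta
(r5,c6) = epsilon
(r6,c5) = alpha
(r1,c2) = gamma
(r1,c4) = beta
(r2,c2) = zeta
(r2,c3) = gamma
(r3,c1) = gamma
(r3,c4) = zeta
(r5,c1) = alpha
(r6,c1) = beta
(r6,c4) = gamma
(r1,c1) = delta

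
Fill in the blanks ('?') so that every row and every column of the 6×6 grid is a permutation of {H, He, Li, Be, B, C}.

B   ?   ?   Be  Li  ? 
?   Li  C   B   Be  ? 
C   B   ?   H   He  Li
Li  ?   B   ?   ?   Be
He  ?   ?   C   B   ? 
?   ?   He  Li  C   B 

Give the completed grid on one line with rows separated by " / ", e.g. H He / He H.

B He H Be Li C / H Li C B Be He / C B Be H He Li / Li C B He H Be / He Be Li C B H / Be H He Li C B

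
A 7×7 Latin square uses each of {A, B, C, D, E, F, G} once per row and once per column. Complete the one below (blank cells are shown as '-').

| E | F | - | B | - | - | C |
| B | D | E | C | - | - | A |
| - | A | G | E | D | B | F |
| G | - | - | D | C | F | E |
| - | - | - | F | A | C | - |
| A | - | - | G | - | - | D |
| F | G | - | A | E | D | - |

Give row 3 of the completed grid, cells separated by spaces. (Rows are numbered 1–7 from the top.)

C A G E D B F

(r1,c5): row 1 has {B,C,E,F}; column 5 has {A,C,D,E}, so it must be G.
(r1,c6): row 1 has {B,C,E,F,G}; column 6 has {B,C,D,F}, so it must be A.
(r2,c5): row 2 has {A,B,C,D,E}; column 5 has {A,C,D,E,G}, so it must be F.
(r2,c6): row 2 has {A,B,C,D,E,F}; column 6 has {A,B,C,D,F}, so it must be G.
(r3,c1): row 3 has {A,B,D,E,F,G}; column 1 has {A,B,E,F,G}, so it must be C.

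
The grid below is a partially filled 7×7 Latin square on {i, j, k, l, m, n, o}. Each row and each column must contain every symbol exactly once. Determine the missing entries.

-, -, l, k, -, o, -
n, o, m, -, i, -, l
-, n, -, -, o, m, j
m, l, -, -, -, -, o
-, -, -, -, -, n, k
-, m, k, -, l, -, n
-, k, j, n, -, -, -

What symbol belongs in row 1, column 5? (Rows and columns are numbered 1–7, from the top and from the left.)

Cell (r2,c4): row 2 has {i,l,m,n,o}; column 4 has {k,n} → j.
Cell (r2,c6): row 2 has {i,j,l,m,n,o}; column 6 has {m,n,o} → k.
Cell (r3,c3): row 3 has {j,m,n,o}; column 3 has {j,k,l,m} → i.
Cell (r3,c4): row 3 has {i,j,m,n,o}; column 4 has {j,k,n} → l.
Cell (r4,c3): row 4 has {l,m,o}; column 3 has {i,j,k,l,m} → n.
Cell (r4,c4): row 4 has {l,m,n,o}; column 4 has {j,k,l,n} → i.
Cell (r4,c6): row 4 has {i,l,m,n,o}; column 6 has {k,m,n,o} → j.
Cell (r5,c3): row 5 has {k,n}; column 3 has {i,j,k,l,m,n} → o.
Cell (r5,c4): row 5 has {k,n,o}; column 4 has {i,j,k,l,n} → m.
Cell (r5,c5): row 5 has {k,m,n,o}; column 5 has {i,l,o} → j.
Cell (r6,c4): row 6 has {k,l,m,n}; column 4 has {i,j,k,l,m,n} → o.
Cell (r6,c6): row 6 has {k,l,m,n,o}; column 6 has {j,k,m,n,o} → i.
Cell (r7,c5): row 7 has {j,k,n}; column 5 has {i,j,l,o} → m.
Cell (r7,c6): row 7 has {j,k,m,n}; column 6 has {i,j,k,m,n,o} → l.
Cell (r7,c7): row 7 has {j,k,l,m,n}; column 7 has {j,k,l,n,o} → i.
Cell (r1,c5): row 1 has {k,l,o}; column 5 has {i,j,l,m,o} → n.

n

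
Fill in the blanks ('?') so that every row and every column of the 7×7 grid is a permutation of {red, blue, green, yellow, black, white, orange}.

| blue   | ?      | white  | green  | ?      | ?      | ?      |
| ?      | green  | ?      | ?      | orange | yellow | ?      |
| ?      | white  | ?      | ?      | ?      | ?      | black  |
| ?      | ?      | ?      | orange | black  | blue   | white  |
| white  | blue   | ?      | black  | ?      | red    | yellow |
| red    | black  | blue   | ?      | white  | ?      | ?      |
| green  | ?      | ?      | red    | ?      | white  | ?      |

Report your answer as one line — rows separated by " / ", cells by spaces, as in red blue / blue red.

blue orange white green yellow black red / black green red white orange yellow blue / orange white yellow blue red green black / yellow red green orange black blue white / white blue orange black green red yellow / red black blue yellow white orange green / green yellow black red blue white orange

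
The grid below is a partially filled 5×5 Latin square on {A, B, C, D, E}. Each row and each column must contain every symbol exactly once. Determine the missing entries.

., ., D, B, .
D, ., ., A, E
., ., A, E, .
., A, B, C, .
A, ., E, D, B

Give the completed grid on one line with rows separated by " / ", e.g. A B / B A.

row 2 has {A,D,E}; column 3 has {A,B,D,E} — only C is left for (r2,c3).
row 4 has {A,B,C}; column 1 has {A,D} — only E is left for (r4,c1).
row 4 has {A,B,C,E}; column 5 has {B,E} — only D is left for (r4,c5).
row 5 has {A,B,D,E}; column 2 has {A} — only C is left for (r5,c2).
row 1 has {B,D}; column 1 has {A,D,E} — only C is left for (r1,c1).
row 1 has {B,C,D}; column 2 has {A,C} — only E is left for (r1,c2).
row 1 has {B,C,D,E}; column 5 has {B,D,E} — only A is left for (r1,c5).
row 2 has {A,C,D,E}; column 2 has {A,C,E} — only B is left for (r2,c2).
row 3 has {A,E}; column 1 has {A,C,D,E} — only B is left for (r3,c1).
row 3 has {A,B,E}; column 2 has {A,B,C,E} — only D is left for (r3,c2).
row 3 has {A,B,D,E}; column 5 has {A,B,D,E} — only C is left for (r3,c5).

C E D B A / D B C A E / B D A E C / E A B C D / A C E D B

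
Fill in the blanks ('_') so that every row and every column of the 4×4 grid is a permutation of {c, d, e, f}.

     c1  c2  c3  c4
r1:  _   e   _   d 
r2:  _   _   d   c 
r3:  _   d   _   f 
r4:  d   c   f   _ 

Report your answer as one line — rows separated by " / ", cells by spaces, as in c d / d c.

f e c d / e f d c / c d e f / d c f e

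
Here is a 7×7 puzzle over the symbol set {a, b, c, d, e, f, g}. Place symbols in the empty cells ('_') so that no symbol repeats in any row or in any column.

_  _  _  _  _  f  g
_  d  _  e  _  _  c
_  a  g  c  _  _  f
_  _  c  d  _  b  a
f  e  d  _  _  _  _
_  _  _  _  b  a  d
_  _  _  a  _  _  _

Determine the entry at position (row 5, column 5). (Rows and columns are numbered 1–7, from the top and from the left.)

a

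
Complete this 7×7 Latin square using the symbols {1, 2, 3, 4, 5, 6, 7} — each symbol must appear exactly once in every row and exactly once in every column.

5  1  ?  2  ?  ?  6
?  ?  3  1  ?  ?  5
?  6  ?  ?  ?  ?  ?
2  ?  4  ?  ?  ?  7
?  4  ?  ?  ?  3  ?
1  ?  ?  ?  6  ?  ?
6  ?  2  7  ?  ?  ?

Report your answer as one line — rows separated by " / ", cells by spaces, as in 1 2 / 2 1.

5 1 7 2 3 4 6 / 4 2 3 1 7 6 5 / 3 6 1 4 5 7 2 / 2 3 4 6 1 5 7 / 7 4 6 5 2 3 1 / 1 7 5 3 6 2 4 / 6 5 2 7 4 1 3

At row 1, column 3: row 1 has {1,2,5,6}; column 3 has {2,3,4}; that leaves 7.
At row 1, column 6: row 1 has {1,2,5,6,7}; column 6 has {3}; that leaves 4.
At row 5, column 1: row 5 has {3,4}; column 1 has {1,2,5,6}; that leaves 7.
At row 6, column 3: row 6 has {1,6}; column 3 has {2,3,4,7}; that leaves 5.
At row 1, column 5: row 1 has {1,2,4,5,6,7}; column 5 has {6}; that leaves 3.
At row 2, column 1: row 2 has {1,3,5}; column 1 has {1,2,5,6,7}; that leaves 4.
At row 3, column 1: row 3 has {6}; column 1 has {1,2,4,5,6,7}; that leaves 3.
At row 3, column 3: row 3 has {3,6}; column 3 has {2,3,4,5,7}; that leaves 1.
At row 5, column 3: row 5 has {3,4,7}; column 3 has {1,2,3,4,5,7}; that leaves 6.
At row 5, column 4: row 5 has {3,4,6,7}; column 4 has {1,2,7}; that leaves 5.
At row 3, column 4: row 3 has {1,3,6}; column 4 has {1,2,5,7}; that leaves 4.
At row 3, column 7: row 3 has {1,3,4,6}; column 7 has {5,6,7}; that leaves 2.
At row 5, column 7: row 5 has {3,4,5,6,7}; column 7 has {2,5,6,7}; that leaves 1.
At row 6, column 4: row 6 has {1,5,6}; column 4 has {1,2,4,5,7}; that leaves 3.
At row 6, column 7: row 6 has {1,3,5,6}; column 7 has {1,2,5,6,7}; that leaves 4.
At row 7, column 7: row 7 has {2,6,7}; column 7 has {1,2,4,5,6,7}; that leaves 3.
At row 4, column 4: row 4 has {2,4,7}; column 4 has {1,2,3,4,5,7}; that leaves 6.
At row 5, column 5: row 5 has {1,3,4,5,6,7}; column 5 has {3,6}; that leaves 2.
At row 7, column 2: row 7 has {2,3,6,7}; column 2 has {1,4,6}; that leaves 5.
At row 7, column 6: row 7 has {2,3,5,6,7}; column 6 has {3,4}; that leaves 1.
At row 2, column 5: row 2 has {1,3,4,5}; column 5 has {2,3,6}; that leaves 7.
At row 3, column 5: row 3 has {1,2,3,4,6}; column 5 has {2,3,6,7}; that leaves 5.
At row 3, column 6: row 3 has {1,2,3,4,5,6}; column 6 has {1,3,4}; that leaves 7.
At row 4, column 2: row 4 has {2,4,6,7}; column 2 has {1,4,5,6}; that leaves 3.
At row 4, column 5: row 4 has {2,3,4,6,7}; column 5 has {2,3,5,6,7}; that leaves 1.
At row 4, column 6: row 4 has {1,2,3,4,6,7}; column 6 has {1,3,4,7}; that leaves 5.
At row 6, column 6: row 6 has {1,3,4,5,6}; column 6 has {1,3,4,5,7}; that leaves 2.
At row 7, column 5: row 7 has {1,2,3,5,6,7}; column 5 has {1,2,3,5,6,7}; that leaves 4.
At row 2, column 2: row 2 has {1,3,4,5,7}; column 2 has {1,3,4,5,6}; that leaves 2.
At row 2, column 6: row 2 has {1,2,3,4,5,7}; column 6 has {1,2,3,4,5,7}; that leaves 6.
At row 6, column 2: row 6 has {1,2,3,4,5,6}; column 2 has {1,2,3,4,5,6}; that leaves 7.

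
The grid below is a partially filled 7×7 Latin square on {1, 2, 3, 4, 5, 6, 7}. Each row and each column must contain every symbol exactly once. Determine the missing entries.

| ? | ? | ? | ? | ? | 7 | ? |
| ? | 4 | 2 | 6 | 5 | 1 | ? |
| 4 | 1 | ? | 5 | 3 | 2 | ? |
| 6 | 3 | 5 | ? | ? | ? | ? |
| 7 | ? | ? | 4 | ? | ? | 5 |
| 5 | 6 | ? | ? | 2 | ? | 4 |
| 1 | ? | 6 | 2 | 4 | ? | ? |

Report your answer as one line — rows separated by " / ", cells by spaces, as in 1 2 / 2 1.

(r2,c1) = 3
(r2,c7) = 7
(r3,c3) = 7
(r3,c7) = 6
(r4,c6) = 4
(r5,c2) = 2
(r6,c6) = 3
(r7,c6) = 5
(r7,c7) = 3
(r1,c1) = 2
(r1,c2) = 5
(r1,c7) = 1
(r4,c7) = 2
(r5,c6) = 6
(r6,c3) = 1
(r6,c4) = 7
(r7,c2) = 7
(r1,c4) = 3
(r1,c5) = 6
(r4,c4) = 1
(r4,c5) = 7
(r5,c3) = 3
(r5,c5) = 1
(r1,c3) = 4

2 5 4 3 6 7 1 / 3 4 2 6 5 1 7 / 4 1 7 5 3 2 6 / 6 3 5 1 7 4 2 / 7 2 3 4 1 6 5 / 5 6 1 7 2 3 4 / 1 7 6 2 4 5 3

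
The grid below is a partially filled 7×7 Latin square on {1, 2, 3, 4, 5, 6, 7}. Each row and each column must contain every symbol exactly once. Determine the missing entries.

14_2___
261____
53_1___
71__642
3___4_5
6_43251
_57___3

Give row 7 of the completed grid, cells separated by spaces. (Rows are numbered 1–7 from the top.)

4 5 7 6 1 2 3

At row 3, column 5: row 3 has {1,3,5}; column 5 has {2,4,6}; that leaves 7.
At row 4, column 4: row 4 has {1,2,4,6,7}; column 4 has {1,2,3}; that leaves 5.
At row 6, column 2: row 6 has {1,2,3,4,5,6}; column 2 has {1,3,4,5,6}; that leaves 7.
At row 7, column 1: row 7 has {3,5,7}; column 1 has {1,2,3,5,6,7}; that leaves 4.
At row 7, column 4: row 7 has {3,4,5,7}; column 4 has {1,2,3,5}; that leaves 6.
At row 7, column 5: row 7 has {3,4,5,6,7}; column 5 has {2,4,6,7}; that leaves 1.
At row 7, column 6: row 7 has {1,3,4,5,6,7}; column 6 has {4,5}; that leaves 2.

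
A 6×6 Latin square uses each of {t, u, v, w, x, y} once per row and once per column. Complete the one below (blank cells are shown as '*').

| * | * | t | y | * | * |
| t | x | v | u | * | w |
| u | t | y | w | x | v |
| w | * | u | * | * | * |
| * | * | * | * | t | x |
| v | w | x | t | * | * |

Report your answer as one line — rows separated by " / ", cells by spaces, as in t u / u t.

x v t y w u / t x v u y w / u t y w x v / w y u x v t / y u w v t x / v w x t u y

(r1,c1) = x
(r1,c6) = u
(r2,c5) = y
(r4,c5) = v
(r5,c1) = y
(r5,c3) = w
(r5,c4) = v
(r6,c5) = u
(r6,c6) = y
(r1,c2) = v
(r1,c5) = w
(r4,c2) = y
(r4,c4) = x
(r4,c6) = t
(r5,c2) = u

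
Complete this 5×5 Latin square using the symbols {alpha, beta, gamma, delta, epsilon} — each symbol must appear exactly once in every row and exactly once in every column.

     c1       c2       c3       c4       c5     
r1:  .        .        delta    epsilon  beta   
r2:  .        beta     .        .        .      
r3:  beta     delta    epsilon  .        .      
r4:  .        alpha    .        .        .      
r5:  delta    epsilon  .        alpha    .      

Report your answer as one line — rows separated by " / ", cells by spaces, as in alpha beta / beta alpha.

(r1,c2) = gamma
(r3,c4) = gamma
(r3,c5) = alpha
(r5,c5) = gamma
(r1,c1) = alpha
(r2,c4) = delta
(r2,c5) = epsilon
(r4,c4) = beta
(r4,c5) = delta
(r5,c3) = beta
(r2,c1) = gamma
(r2,c3) = alpha
(r4,c1) = epsilon
(r4,c3) = gamma

alpha gamma delta epsilon beta / gamma beta alpha delta epsilon / beta delta epsilon gamma alpha / epsilon alpha gamma beta delta / delta epsilon beta alpha gamma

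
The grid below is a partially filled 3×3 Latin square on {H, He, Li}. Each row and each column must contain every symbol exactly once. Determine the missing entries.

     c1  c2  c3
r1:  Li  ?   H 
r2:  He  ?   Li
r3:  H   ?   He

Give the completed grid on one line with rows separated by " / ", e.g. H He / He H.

(r1,c2) = He
(r2,c2) = H
(r3,c2) = Li

Li He H / He H Li / H Li He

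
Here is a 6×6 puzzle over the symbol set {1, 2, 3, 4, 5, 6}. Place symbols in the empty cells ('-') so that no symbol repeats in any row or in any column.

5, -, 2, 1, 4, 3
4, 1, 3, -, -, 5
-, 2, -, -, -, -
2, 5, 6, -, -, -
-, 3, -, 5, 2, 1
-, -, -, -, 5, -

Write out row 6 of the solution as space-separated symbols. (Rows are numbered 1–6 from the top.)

3 4 1 6 5 2

(r1,c2) = 6
(r2,c5) = 6
(r4,c6) = 4
(r5,c1) = 6
(r5,c3) = 4
(r6,c2) = 4
(r6,c3) = 1
(r2,c4) = 2
(r3,c3) = 5
(r3,c6) = 6
(r4,c4) = 3
(r4,c5) = 1
(r6,c1) = 3
(r6,c4) = 6
(r6,c6) = 2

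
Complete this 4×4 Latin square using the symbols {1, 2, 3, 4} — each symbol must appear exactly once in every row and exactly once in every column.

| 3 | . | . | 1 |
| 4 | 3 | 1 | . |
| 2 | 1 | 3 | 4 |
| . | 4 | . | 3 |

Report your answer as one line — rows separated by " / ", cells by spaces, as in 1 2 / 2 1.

3 2 4 1 / 4 3 1 2 / 2 1 3 4 / 1 4 2 3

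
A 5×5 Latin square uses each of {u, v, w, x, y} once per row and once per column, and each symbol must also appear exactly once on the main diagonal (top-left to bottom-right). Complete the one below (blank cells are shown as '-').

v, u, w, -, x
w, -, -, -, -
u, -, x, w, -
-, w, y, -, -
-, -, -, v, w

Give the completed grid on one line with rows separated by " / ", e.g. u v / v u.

At row 1, column 4: row 1 has {u,v,w,x}; column 4 has {v,w}; that leaves y.
At row 2, column 2: row 2 has {w}; column 2 has {u,w}; the diagonal has {v,w,x}; that leaves y.
At row 3, column 2: row 3 has {u,w,x}; column 2 has {u,w,y}; that leaves v.
At row 3, column 5: row 3 has {u,v,w,x}; column 5 has {w,x}; that leaves y.
At row 4, column 1: row 4 has {w,y}; column 1 has {u,v,w}; that leaves x.
At row 4, column 4: row 4 has {w,x,y}; column 4 has {v,w,y}; the diagonal has {v,w,x,y}; that leaves u.
At row 4, column 5: row 4 has {u,w,x,y}; column 5 has {w,x,y}; that leaves v.
At row 5, column 1: row 5 has {v,w}; column 1 has {u,v,w,x}; that leaves y.
At row 5, column 2: row 5 has {v,w,y}; column 2 has {u,v,w,y}; that leaves x.
At row 5, column 3: row 5 has {v,w,x,y}; column 3 has {w,x,y}; that leaves u.
At row 2, column 3: row 2 has {w,y}; column 3 has {u,w,x,y}; that leaves v.
At row 2, column 4: row 2 has {v,w,y}; column 4 has {u,v,w,y}; that leaves x.
At row 2, column 5: row 2 has {v,w,x,y}; column 5 has {v,w,x,y}; that leaves u.

v u w y x / w y v x u / u v x w y / x w y u v / y x u v w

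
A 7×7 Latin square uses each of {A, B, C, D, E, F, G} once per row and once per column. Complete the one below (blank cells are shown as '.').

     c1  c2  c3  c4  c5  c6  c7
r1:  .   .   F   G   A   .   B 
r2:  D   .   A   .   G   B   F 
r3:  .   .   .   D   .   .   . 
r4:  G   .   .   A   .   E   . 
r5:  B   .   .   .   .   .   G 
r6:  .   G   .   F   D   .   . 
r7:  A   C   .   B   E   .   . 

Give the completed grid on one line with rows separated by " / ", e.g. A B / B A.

(r2,c2): row 2 has {A,B,D,F,G}; column 2 has {C,G}, so it must be E.
(r2,c4): row 2 has {A,B,D,E,F,G}; column 4 has {A,B,D,F,G}, so it must be C.
(r5,c4): row 5 has {B,G}; column 4 has {A,B,C,D,F,G}, so it must be E.
(r7,c7): row 7 has {A,B,C,E}; column 7 has {B,F,G}, so it must be D.
(r1,c2): row 1 has {A,B,F,G}; column 2 has {C,E,G}, so it must be D.
(r1,c6): row 1 has {A,B,D,F,G}; column 6 has {B,E}, so it must be C.
(r4,c7): row 4 has {A,E,G}; column 7 has {B,D,F,G}, so it must be C.
(r6,c6): row 6 has {D,F,G}; column 6 has {B,C,E}, so it must be A.
(r6,c7): row 6 has {A,D,F,G}; column 7 has {B,C,D,F,G}, so it must be E.
(r7,c3): row 7 has {A,B,C,D,E}; column 3 has {A,F}, so it must be G.
(r7,c6): row 7 has {A,B,C,D,E,G}; column 6 has {A,B,C,E}, so it must be F.
(r1,c1): row 1 has {A,B,C,D,F,G}; column 1 has {A,B,D,G}, so it must be E.
(r3,c6): row 3 has {D}; column 6 has {A,B,C,E,F}, so it must be G.
(r3,c7): row 3 has {D,G}; column 7 has {B,C,D,E,F,G}, so it must be A.
(r5,c6): row 5 has {B,E,G}; column 6 has {A,B,C,E,F,G}, so it must be D.
(r6,c1): row 6 has {A,D,E,F,G}; column 1 has {A,B,D,E,G}, so it must be C.
(r6,c3): row 6 has {A,C,D,E,F,G}; column 3 has {A,F,G}, so it must be B.
(r3,c1): row 3 has {A,D,G}; column 1 has {A,B,C,D,E,G}, so it must be F.
(r3,c2): row 3 has {A,D,F,G}; column 2 has {C,D,E,G}, so it must be B.
(r3,c5): row 3 has {A,B,D,F,G}; column 5 has {A,D,E,G}, so it must be C.
(r4,c2): row 4 has {A,C,E,G}; column 2 has {B,C,D,E,G}, so it must be F.
(r4,c3): row 4 has {A,C,E,F,G}; column 3 has {A,B,F,G}, so it must be D.
(r4,c5): row 4 has {A,C,D,E,F,G}; column 5 has {A,C,D,E,G}, so it must be B.
(r5,c2): row 5 has {B,D,E,G}; column 2 has {B,C,D,E,F,G}, so it must be A.
(r5,c3): row 5 has {A,B,D,E,G}; column 3 has {A,B,D,F,G}, so it must be C.
(r5,c5): row 5 has {A,B,C,D,E,G}; column 5 has {A,B,C,D,E,G}, so it must be F.
(r3,c3): row 3 has {A,B,C,D,F,G}; column 3 has {A,B,C,D,F,G}, so it must be E.

E D F G A C B / D E A C G B F / F B E D C G A / G F D A B E C / B A C E F D G / C G B F D A E / A C G B E F D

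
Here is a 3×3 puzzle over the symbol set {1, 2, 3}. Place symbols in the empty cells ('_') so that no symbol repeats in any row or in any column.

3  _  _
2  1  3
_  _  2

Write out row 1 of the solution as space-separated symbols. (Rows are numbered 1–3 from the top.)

3 2 1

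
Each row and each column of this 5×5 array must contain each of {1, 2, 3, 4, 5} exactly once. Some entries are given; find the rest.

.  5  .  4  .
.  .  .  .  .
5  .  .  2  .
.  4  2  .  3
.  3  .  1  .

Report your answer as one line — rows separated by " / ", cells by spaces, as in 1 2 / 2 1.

3 5 1 4 2 / 4 2 5 3 1 / 5 1 3 2 4 / 1 4 2 5 3 / 2 3 4 1 5

row 3 has {2,5}; column 2 has {3,4,5} — only 1 is left for (r3,c2).
row 3 has {1,2,5}; column 5 has {3} — only 4 is left for (r3,c5).
row 4 has {2,3,4}; column 1 has {5} — only 1 is left for (r4,c1).
row 4 has {1,2,3,4}; column 4 has {1,2,4} — only 5 is left for (r4,c4).
row 2 is empty so far; column 2 has {1,3,4,5} — only 2 is left for (r2,c2).
row 2 has {2}; column 4 has {1,2,4,5} — only 3 is left for (r2,c4).
row 3 has {1,2,4,5}; column 3 has {2} — only 3 is left for (r3,c3).
row 1 has {4,5}; column 3 has {2,3} — only 1 is left for (r1,c3).
row 1 has {1,4,5}; column 5 has {3,4} — only 2 is left for (r1,c5).
row 2 has {2,3}; column 1 has {1,5} — only 4 is left for (r2,c1).
row 2 has {2,3,4}; column 3 has {1,2,3} — only 5 is left for (r2,c3).
row 2 has {2,3,4,5}; column 5 has {2,3,4} — only 1 is left for (r2,c5).
row 5 has {1,3}; column 1 has {1,4,5} — only 2 is left for (r5,c1).
row 5 has {1,2,3}; column 3 has {1,2,3,5} — only 4 is left for (r5,c3).
row 5 has {1,2,3,4}; column 5 has {1,2,3,4} — only 5 is left for (r5,c5).
row 1 has {1,2,4,5}; column 1 has {1,2,4,5} — only 3 is left for (r1,c1).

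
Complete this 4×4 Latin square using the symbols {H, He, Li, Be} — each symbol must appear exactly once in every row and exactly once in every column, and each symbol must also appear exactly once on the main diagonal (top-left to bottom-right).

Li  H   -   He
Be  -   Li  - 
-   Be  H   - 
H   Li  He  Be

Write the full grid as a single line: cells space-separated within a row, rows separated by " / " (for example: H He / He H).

(r1,c3) = Be
(r2,c2) = He
(r2,c4) = H
(r3,c1) = He
(r3,c4) = Li

Li H Be He / Be He Li H / He Be H Li / H Li He Be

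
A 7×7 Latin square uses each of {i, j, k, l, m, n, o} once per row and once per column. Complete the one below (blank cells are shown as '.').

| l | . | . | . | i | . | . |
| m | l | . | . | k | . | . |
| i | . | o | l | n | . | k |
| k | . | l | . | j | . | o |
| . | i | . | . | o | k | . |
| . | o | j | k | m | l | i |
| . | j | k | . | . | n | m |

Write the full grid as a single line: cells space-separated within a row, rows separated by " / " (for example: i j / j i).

l k n o i m j / m l i j k o n / i m o l n j k / k n l m j i o / j i m n o k l / n o j k m l i / o j k i l n m

Cell (r3,c2): row 3 has {i,k,l,n,o}; column 2 has {i,j,l,o} → m.
Cell (r3,c6): row 3 has {i,k,l,m,n,o}; column 6 has {k,l,n} → j.
Cell (r4,c2): row 4 has {j,k,l,o}; column 2 has {i,j,l,m,o} → n.
Cell (r6,c1): row 6 has {i,j,k,l,m,o}; column 1 has {i,k,l,m} → n.
Cell (r7,c1): row 7 has {j,k,m,n}; column 1 has {i,k,l,m,n} → o.
Cell (r7,c4): row 7 has {j,k,m,n,o}; column 4 has {k,l} → i.
Cell (r7,c5): row 7 has {i,j,k,m,n,o}; column 5 has {i,j,k,m,n,o} → l.
Cell (r1,c2): row 1 has {i,l}; column 2 has {i,j,l,m,n,o} → k.
Cell (r4,c4): row 4 has {j,k,l,n,o}; column 4 has {i,k,l} → m.
Cell (r4,c6): row 4 has {j,k,l,m,n,o}; column 6 has {j,k,l,n} → i.
Cell (r5,c1): row 5 has {i,k,o}; column 1 has {i,k,l,m,n,o} → j.
Cell (r5,c4): row 5 has {i,j,k,o}; column 4 has {i,k,l,m} → n.
Cell (r5,c7): row 5 has {i,j,k,n,o}; column 7 has {i,k,m,o} → l.
Cell (r2,c6): row 2 has {k,l,m}; column 6 has {i,j,k,l,n} → o.
Cell (r5,c3): row 5 has {i,j,k,l,n,o}; column 3 has {j,k,l,o} → m.
Cell (r1,c3): row 1 has {i,k,l}; column 3 has {j,k,l,m,o} → n.
Cell (r1,c6): row 1 has {i,k,l,n}; column 6 has {i,j,k,l,n,o} → m.
Cell (r1,c7): row 1 has {i,k,l,m,n}; column 7 has {i,k,l,m,o} → j.
Cell (r2,c3): row 2 has {k,l,m,o}; column 3 has {j,k,l,m,n,o} → i.
Cell (r2,c4): row 2 has {i,k,l,m,o}; column 4 has {i,k,l,m,n} → j.
Cell (r2,c7): row 2 has {i,j,k,l,m,o}; column 7 has {i,j,k,l,m,o} → n.
Cell (r1,c4): row 1 has {i,j,k,l,m,n}; column 4 has {i,j,k,l,m,n} → o.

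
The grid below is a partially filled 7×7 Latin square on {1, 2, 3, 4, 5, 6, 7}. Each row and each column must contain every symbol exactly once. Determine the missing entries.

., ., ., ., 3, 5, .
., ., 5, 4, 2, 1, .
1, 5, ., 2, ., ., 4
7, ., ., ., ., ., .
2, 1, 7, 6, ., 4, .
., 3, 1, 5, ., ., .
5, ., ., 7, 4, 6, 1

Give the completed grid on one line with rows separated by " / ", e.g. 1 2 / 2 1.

(r1,c4) = 1
(r4,c4) = 3
(r4,c6) = 2
(r5,c5) = 5
(r5,c7) = 3
(r6,c6) = 7
(r7,c2) = 2
(r7,c3) = 3
(r3,c3) = 6
(r3,c5) = 7
(r3,c6) = 3
(r4,c3) = 4
(r6,c5) = 6
(r6,c7) = 2
(r1,c3) = 2
(r4,c2) = 6
(r4,c5) = 1
(r4,c7) = 5
(r6,c1) = 4
(r1,c1) = 6
(r1,c7) = 7
(r2,c1) = 3
(r2,c2) = 7
(r2,c7) = 6
(r1,c2) = 4

6 4 2 1 3 5 7 / 3 7 5 4 2 1 6 / 1 5 6 2 7 3 4 / 7 6 4 3 1 2 5 / 2 1 7 6 5 4 3 / 4 3 1 5 6 7 2 / 5 2 3 7 4 6 1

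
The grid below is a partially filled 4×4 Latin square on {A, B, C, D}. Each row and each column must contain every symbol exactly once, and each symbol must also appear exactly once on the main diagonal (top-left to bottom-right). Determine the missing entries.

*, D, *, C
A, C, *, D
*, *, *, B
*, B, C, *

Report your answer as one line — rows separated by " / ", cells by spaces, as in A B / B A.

At row 1, column 1: row 1 has {C,D}; column 1 has {A}; the diagonal has {C}; that leaves B.
At row 1, column 3: row 1 has {B,C,D}; column 3 has {C}; that leaves A.
At row 2, column 3: row 2 has {A,C,D}; column 3 has {A,C}; that leaves B.
At row 3, column 2: row 3 has {B}; column 2 has {B,C,D}; that leaves A.
At row 3, column 3: row 3 has {A,B}; column 3 has {A,B,C}; the diagonal has {B,C}; that leaves D.
At row 4, column 1: row 4 has {B,C}; column 1 has {A,B}; that leaves D.
At row 4, column 4: row 4 has {B,C,D}; column 4 has {B,C,D}; the diagonal has {B,C,D}; that leaves A.
At row 3, column 1: row 3 has {A,B,D}; column 1 has {A,B,D}; that leaves C.

B D A C / A C B D / C A D B / D B C A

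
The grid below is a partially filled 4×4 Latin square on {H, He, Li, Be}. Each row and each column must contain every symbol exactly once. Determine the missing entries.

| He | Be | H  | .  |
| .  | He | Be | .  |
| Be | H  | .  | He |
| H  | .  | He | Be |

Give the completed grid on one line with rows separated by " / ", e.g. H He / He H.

He Be H Li / Li He Be H / Be H Li He / H Li He Be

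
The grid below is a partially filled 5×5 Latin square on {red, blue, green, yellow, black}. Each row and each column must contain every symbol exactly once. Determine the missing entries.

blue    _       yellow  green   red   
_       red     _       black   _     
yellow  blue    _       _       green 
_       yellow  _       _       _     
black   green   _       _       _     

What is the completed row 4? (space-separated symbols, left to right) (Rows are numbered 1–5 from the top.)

red yellow green blue black

Cell (r1,c2): row 1 has {red,blue,green,yellow}; column 2 has {red,blue,green,yellow} → black.
Cell (r2,c1): row 2 has {red,black}; column 1 has {blue,yellow,black} → green.
Cell (r2,c3): row 2 has {red,green,black}; column 3 has {yellow} → blue.
Cell (r2,c5): row 2 has {red,blue,green,black}; column 5 has {red,green} → yellow.
Cell (r3,c4): row 3 has {blue,green,yellow}; column 4 has {green,black} → red.
Cell (r4,c1): row 4 has {yellow}; column 1 has {blue,green,yellow,black} → red.
Cell (r4,c4): row 4 has {red,yellow}; column 4 has {red,green,black} → blue.
Cell (r4,c5): row 4 has {red,blue,yellow}; column 5 has {red,green,yellow} → black.
Cell (r5,c3): row 5 has {green,black}; column 3 has {blue,yellow} → red.
Cell (r5,c4): row 5 has {red,green,black}; column 4 has {red,blue,green,black} → yellow.
Cell (r5,c5): row 5 has {red,green,yellow,black}; column 5 has {red,green,yellow,black} → blue.
Cell (r3,c3): row 3 has {red,blue,green,yellow}; column 3 has {red,blue,yellow} → black.
Cell (r4,c3): row 4 has {red,blue,yellow,black}; column 3 has {red,blue,yellow,black} → green.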